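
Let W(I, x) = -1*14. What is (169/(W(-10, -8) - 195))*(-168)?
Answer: 28392/209 ≈ 135.85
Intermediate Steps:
W(I, x) = -14
(169/(W(-10, -8) - 195))*(-168) = (169/(-14 - 195))*(-168) = (169/(-209))*(-168) = -1/209*169*(-168) = -169/209*(-168) = 28392/209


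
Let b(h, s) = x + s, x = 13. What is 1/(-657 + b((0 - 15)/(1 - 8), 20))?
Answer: -1/624 ≈ -0.0016026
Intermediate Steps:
b(h, s) = 13 + s
1/(-657 + b((0 - 15)/(1 - 8), 20)) = 1/(-657 + (13 + 20)) = 1/(-657 + 33) = 1/(-624) = -1/624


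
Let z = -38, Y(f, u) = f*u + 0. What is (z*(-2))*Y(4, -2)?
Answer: -608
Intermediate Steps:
Y(f, u) = f*u
(z*(-2))*Y(4, -2) = (-38*(-2))*(4*(-2)) = 76*(-8) = -608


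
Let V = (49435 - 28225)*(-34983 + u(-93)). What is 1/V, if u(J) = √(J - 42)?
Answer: -3887/2884113232560 - I*√15/8652339697680 ≈ -1.3477e-9 - 4.4762e-13*I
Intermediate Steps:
u(J) = √(-42 + J)
V = -741989430 + 63630*I*√15 (V = (49435 - 28225)*(-34983 + √(-42 - 93)) = 21210*(-34983 + √(-135)) = 21210*(-34983 + 3*I*√15) = -741989430 + 63630*I*√15 ≈ -7.4199e+8 + 2.4644e+5*I)
1/V = 1/(-741989430 + 63630*I*√15)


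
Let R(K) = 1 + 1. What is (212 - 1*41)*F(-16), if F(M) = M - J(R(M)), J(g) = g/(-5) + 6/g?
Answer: -15903/5 ≈ -3180.6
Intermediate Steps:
R(K) = 2
J(g) = 6/g - g/5 (J(g) = g*(-⅕) + 6/g = -g/5 + 6/g = 6/g - g/5)
F(M) = -13/5 + M (F(M) = M - (6/2 - ⅕*2) = M - (6*(½) - ⅖) = M - (3 - ⅖) = M - 1*13/5 = M - 13/5 = -13/5 + M)
(212 - 1*41)*F(-16) = (212 - 1*41)*(-13/5 - 16) = (212 - 41)*(-93/5) = 171*(-93/5) = -15903/5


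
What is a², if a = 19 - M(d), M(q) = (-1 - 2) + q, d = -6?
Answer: 784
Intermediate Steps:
M(q) = -3 + q
a = 28 (a = 19 - (-3 - 6) = 19 - 1*(-9) = 19 + 9 = 28)
a² = 28² = 784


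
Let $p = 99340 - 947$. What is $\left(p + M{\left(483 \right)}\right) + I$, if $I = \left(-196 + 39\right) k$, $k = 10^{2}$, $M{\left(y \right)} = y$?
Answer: $83176$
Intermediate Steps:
$p = 98393$
$k = 100$
$I = -15700$ ($I = \left(-196 + 39\right) 100 = \left(-157\right) 100 = -15700$)
$\left(p + M{\left(483 \right)}\right) + I = \left(98393 + 483\right) - 15700 = 98876 - 15700 = 83176$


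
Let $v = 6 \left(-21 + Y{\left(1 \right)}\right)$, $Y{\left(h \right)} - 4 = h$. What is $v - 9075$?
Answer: $-9171$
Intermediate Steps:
$Y{\left(h \right)} = 4 + h$
$v = -96$ ($v = 6 \left(-21 + \left(4 + 1\right)\right) = 6 \left(-21 + 5\right) = 6 \left(-16\right) = -96$)
$v - 9075 = -96 - 9075 = -9171$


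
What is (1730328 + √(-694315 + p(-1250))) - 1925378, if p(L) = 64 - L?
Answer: -195050 + I*√693001 ≈ -1.9505e+5 + 832.47*I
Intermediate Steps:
(1730328 + √(-694315 + p(-1250))) - 1925378 = (1730328 + √(-694315 + (64 - 1*(-1250)))) - 1925378 = (1730328 + √(-694315 + (64 + 1250))) - 1925378 = (1730328 + √(-694315 + 1314)) - 1925378 = (1730328 + √(-693001)) - 1925378 = (1730328 + I*√693001) - 1925378 = -195050 + I*√693001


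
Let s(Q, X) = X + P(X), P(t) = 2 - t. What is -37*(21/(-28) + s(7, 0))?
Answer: -185/4 ≈ -46.250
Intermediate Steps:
s(Q, X) = 2 (s(Q, X) = X + (2 - X) = 2)
-37*(21/(-28) + s(7, 0)) = -37*(21/(-28) + 2) = -37*(21*(-1/28) + 2) = -37*(-3/4 + 2) = -37*5/4 = -185/4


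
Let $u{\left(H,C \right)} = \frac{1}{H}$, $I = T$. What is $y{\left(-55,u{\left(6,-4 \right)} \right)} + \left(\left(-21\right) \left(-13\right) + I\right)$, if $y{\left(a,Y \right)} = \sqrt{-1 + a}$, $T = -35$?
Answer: $238 + 2 i \sqrt{14} \approx 238.0 + 7.4833 i$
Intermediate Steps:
$I = -35$
$y{\left(-55,u{\left(6,-4 \right)} \right)} + \left(\left(-21\right) \left(-13\right) + I\right) = \sqrt{-1 - 55} - -238 = \sqrt{-56} + \left(273 - 35\right) = 2 i \sqrt{14} + 238 = 238 + 2 i \sqrt{14}$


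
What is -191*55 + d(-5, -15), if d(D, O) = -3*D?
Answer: -10490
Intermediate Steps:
-191*55 + d(-5, -15) = -191*55 - 3*(-5) = -10505 + 15 = -10490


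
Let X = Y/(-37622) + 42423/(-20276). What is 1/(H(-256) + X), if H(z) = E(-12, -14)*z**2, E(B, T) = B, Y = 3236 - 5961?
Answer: -381411836/299955243402155 ≈ -1.2716e-6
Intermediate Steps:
Y = -2725
X = -770393003/381411836 (X = -2725/(-37622) + 42423/(-20276) = -2725*(-1/37622) + 42423*(-1/20276) = 2725/37622 - 42423/20276 = -770393003/381411836 ≈ -2.0198)
H(z) = -12*z**2
1/(H(-256) + X) = 1/(-12*(-256)**2 - 770393003/381411836) = 1/(-12*65536 - 770393003/381411836) = 1/(-786432 - 770393003/381411836) = 1/(-299955243402155/381411836) = -381411836/299955243402155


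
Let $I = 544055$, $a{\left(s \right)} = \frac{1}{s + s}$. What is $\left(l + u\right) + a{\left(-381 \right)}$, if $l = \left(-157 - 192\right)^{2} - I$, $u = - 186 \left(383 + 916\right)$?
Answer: $- \frac{505867417}{762} \approx -6.6387 \cdot 10^{5}$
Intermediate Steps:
$a{\left(s \right)} = \frac{1}{2 s}$
$u = -241614$ ($u = \left(-186\right) 1299 = -241614$)
$l = -422254$ ($l = \left(-157 - 192\right)^{2} - 544055 = \left(-349\right)^{2} - 544055 = 121801 - 544055 = -422254$)
$\left(l + u\right) + a{\left(-381 \right)} = \left(-422254 - 241614\right) + \frac{1}{2 \left(-381\right)} = -663868 + \frac{1}{2} \left(- \frac{1}{381}\right) = -663868 - \frac{1}{762} = - \frac{505867417}{762}$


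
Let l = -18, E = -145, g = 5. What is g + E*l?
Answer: 2615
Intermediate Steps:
g + E*l = 5 - 145*(-18) = 5 + 2610 = 2615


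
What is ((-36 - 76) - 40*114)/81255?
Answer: -4672/81255 ≈ -0.057498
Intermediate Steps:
((-36 - 76) - 40*114)/81255 = (-112 - 4560)*(1/81255) = -4672*1/81255 = -4672/81255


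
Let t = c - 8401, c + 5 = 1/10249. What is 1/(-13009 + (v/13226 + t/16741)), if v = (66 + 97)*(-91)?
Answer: -2269297360034/29524973841514321 ≈ -7.6860e-5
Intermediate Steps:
c = -51244/10249 (c = -5 + 1/10249 = -51244/10249 ≈ -4.9999)
v = -14833 (v = 163*(-91) = -14833)
t = -86153093/10249 (t = -51244/10249 - 8401 = -86153093/10249 ≈ -8406.0)
1/(-13009 + (v/13226 + t/16741)) = 1/(-13009 + (-14833/13226 - 86153093/10249/16741)) = 1/(-13009 + (-14833*1/13226 - 86153093/10249*1/16741)) = 1/(-13009 + (-14833/13226 - 86153093/171578509)) = 1/(-13009 - 3684484832015/2269297360034) = 1/(-29524973841514321/2269297360034) = -2269297360034/29524973841514321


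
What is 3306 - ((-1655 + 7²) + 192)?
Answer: 4720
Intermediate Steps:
3306 - ((-1655 + 7²) + 192) = 3306 - ((-1655 + 49) + 192) = 3306 - (-1606 + 192) = 3306 - 1*(-1414) = 3306 + 1414 = 4720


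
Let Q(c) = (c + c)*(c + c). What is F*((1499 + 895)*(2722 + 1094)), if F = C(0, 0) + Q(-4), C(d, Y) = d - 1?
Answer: 575536752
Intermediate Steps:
Q(c) = 4*c² (Q(c) = (2*c)*(2*c) = 4*c²)
C(d, Y) = -1 + d
F = 63 (F = (-1 + 0) + 4*(-4)² = -1 + 4*16 = -1 + 64 = 63)
F*((1499 + 895)*(2722 + 1094)) = 63*((1499 + 895)*(2722 + 1094)) = 63*(2394*3816) = 63*9135504 = 575536752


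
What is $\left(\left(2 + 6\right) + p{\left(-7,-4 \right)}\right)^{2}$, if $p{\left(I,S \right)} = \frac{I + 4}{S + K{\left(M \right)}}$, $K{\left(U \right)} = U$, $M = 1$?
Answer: $81$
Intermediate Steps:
$p{\left(I,S \right)} = \frac{4 + I}{1 + S}$ ($p{\left(I,S \right)} = \frac{I + 4}{S + 1} = \frac{4 + I}{1 + S}$)
$\left(\left(2 + 6\right) + p{\left(-7,-4 \right)}\right)^{2} = \left(\left(2 + 6\right) + \frac{4 - 7}{1 - 4}\right)^{2} = \left(8 + \frac{1}{-3} \left(-3\right)\right)^{2} = \left(8 - -1\right)^{2} = \left(8 + 1\right)^{2} = 9^{2} = 81$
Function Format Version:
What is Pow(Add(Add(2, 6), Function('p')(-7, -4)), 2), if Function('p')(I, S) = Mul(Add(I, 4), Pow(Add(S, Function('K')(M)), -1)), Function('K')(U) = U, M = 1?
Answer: 81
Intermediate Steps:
Function('p')(I, S) = Mul(Pow(Add(1, S), -1), Add(4, I)) (Function('p')(I, S) = Mul(Add(I, 4), Pow(Add(S, 1), -1)) = Mul(Add(4, I), Pow(Add(1, S), -1)) = Mul(Pow(Add(1, S), -1), Add(4, I)))
Pow(Add(Add(2, 6), Function('p')(-7, -4)), 2) = Pow(Add(Add(2, 6), Mul(Pow(Add(1, -4), -1), Add(4, -7))), 2) = Pow(Add(8, Mul(Pow(-3, -1), -3)), 2) = Pow(Add(8, Mul(Rational(-1, 3), -3)), 2) = Pow(Add(8, 1), 2) = Pow(9, 2) = 81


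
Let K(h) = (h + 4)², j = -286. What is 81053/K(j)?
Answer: 81053/79524 ≈ 1.0192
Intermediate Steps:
K(h) = (4 + h)²
81053/K(j) = 81053/((4 - 286)²) = 81053/((-282)²) = 81053/79524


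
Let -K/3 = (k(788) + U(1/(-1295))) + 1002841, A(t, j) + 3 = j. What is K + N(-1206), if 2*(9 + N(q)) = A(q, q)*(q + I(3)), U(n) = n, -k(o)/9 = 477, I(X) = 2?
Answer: -2936846322/1295 ≈ -2.2678e+6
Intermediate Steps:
A(t, j) = -3 + j
k(o) = -4293 (k(o) = -9*477 = -4293)
K = -3879358977/1295 (K = -3*((-4293 + 1/(-1295)) + 1002841) = -3*((-4293 - 1/1295) + 1002841) = -3*(-5559436/1295 + 1002841) = -3*1293119659/1295 = -3879358977/1295 ≈ -2.9956e+6)
N(q) = -9 + (-3 + q)*(2 + q)/2 (N(q) = -9 + ((-3 + q)*(q + 2))/2 = -9 + ((-3 + q)*(2 + q))/2 = -9 + (-3 + q)*(2 + q)/2)
K + N(-1206) = -3879358977/1295 + (-12 + (½)*(-1206)² - ½*(-1206)) = -3879358977/1295 + (-12 + (½)*1454436 + 603) = -3879358977/1295 + (-12 + 727218 + 603) = -3879358977/1295 + 727809 = -2936846322/1295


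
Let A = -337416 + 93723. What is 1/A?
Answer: -1/243693 ≈ -4.1035e-6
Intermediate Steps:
A = -243693
1/A = 1/(-243693) = -1/243693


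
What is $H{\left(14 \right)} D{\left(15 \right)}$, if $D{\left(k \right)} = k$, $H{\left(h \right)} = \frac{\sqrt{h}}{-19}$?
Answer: $- \frac{15 \sqrt{14}}{19} \approx -2.9539$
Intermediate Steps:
$H{\left(h \right)} = - \frac{\sqrt{h}}{19}$
$H{\left(14 \right)} D{\left(15 \right)} = - \frac{\sqrt{14}}{19} \cdot 15 = - \frac{15 \sqrt{14}}{19}$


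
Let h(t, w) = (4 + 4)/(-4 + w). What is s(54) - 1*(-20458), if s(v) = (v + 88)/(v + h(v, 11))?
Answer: 3948891/193 ≈ 20461.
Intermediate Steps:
h(t, w) = 8/(-4 + w)
s(v) = (88 + v)/(8/7 + v) (s(v) = (v + 88)/(v + 8/(-4 + 11)) = (88 + v)/(v + 8/7) = (88 + v)/(8/7 + v))
s(54) - 1*(-20458) = 7*(88 + 54)/(8 + 7*54) - 1*(-20458) = 7*142/(8 + 378) + 20458 = 7*142/386 + 20458 = 7*(1/386)*142 + 20458 = 497/193 + 20458 = 3948891/193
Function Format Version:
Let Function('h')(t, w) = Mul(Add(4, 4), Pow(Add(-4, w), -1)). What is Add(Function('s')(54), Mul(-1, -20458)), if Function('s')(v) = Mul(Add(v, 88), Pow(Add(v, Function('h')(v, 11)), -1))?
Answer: Rational(3948891, 193) ≈ 20461.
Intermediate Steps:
Function('h')(t, w) = Mul(8, Pow(Add(-4, w), -1))
Function('s')(v) = Mul(Pow(Add(Rational(8, 7), v), -1), Add(88, v)) (Function('s')(v) = Mul(Add(v, 88), Pow(Add(v, Mul(8, Pow(Add(-4, 11), -1))), -1)) = Mul(Add(88, v), Pow(Add(v, Mul(8, Pow(7, -1))), -1)) = Mul(Add(88, v), Pow(Add(v, Mul(8, Rational(1, 7))), -1)) = Mul(Add(88, v), Pow(Add(v, Rational(8, 7)), -1)) = Mul(Add(88, v), Pow(Add(Rational(8, 7), v), -1)) = Mul(Pow(Add(Rational(8, 7), v), -1), Add(88, v)))
Add(Function('s')(54), Mul(-1, -20458)) = Add(Mul(7, Pow(Add(8, Mul(7, 54)), -1), Add(88, 54)), Mul(-1, -20458)) = Add(Mul(7, Pow(Add(8, 378), -1), 142), 20458) = Add(Mul(7, Pow(386, -1), 142), 20458) = Add(Mul(7, Rational(1, 386), 142), 20458) = Add(Rational(497, 193), 20458) = Rational(3948891, 193)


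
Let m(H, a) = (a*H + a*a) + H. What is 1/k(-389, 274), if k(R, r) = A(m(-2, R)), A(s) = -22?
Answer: -1/22 ≈ -0.045455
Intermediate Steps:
m(H, a) = H + a² + H*a (m(H, a) = (H*a + a²) + H = (a² + H*a) + H = H + a² + H*a)
k(R, r) = -22
1/k(-389, 274) = 1/(-22) = -1/22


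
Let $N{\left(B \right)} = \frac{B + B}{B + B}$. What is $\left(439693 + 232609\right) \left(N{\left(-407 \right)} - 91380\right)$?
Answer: $-61434284458$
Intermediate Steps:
$N{\left(B \right)} = 1$ ($N{\left(B \right)} = \frac{2 B}{2 B} = 2 B \frac{1}{2 B} = 1$)
$\left(439693 + 232609\right) \left(N{\left(-407 \right)} - 91380\right) = \left(439693 + 232609\right) \left(1 - 91380\right) = 672302 \left(-91379\right) = -61434284458$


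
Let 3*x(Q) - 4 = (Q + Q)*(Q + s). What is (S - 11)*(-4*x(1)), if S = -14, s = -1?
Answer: 400/3 ≈ 133.33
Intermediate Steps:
x(Q) = 4/3 + 2*Q*(-1 + Q)/3 (x(Q) = 4/3 + ((Q + Q)*(Q - 1))/3 = 4/3 + ((2*Q)*(-1 + Q))/3 = 4/3 + (2*Q*(-1 + Q))/3 = 4/3 + 2*Q*(-1 + Q)/3)
(S - 11)*(-4*x(1)) = (-14 - 11)*(-4*(4/3 - ⅔*1 + (⅔)*1²)) = -(-100)*(4/3 - ⅔ + (⅔)*1) = -(-100)*(4/3 - ⅔ + ⅔) = -(-100)*4/3 = -25*(-16/3) = 400/3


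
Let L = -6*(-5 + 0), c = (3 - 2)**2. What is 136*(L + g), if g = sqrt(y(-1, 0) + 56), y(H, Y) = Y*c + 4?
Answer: 4080 + 272*sqrt(15) ≈ 5133.5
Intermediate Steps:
c = 1 (c = 1**2 = 1)
L = 30 (L = -6*(-5) = 30)
y(H, Y) = 4 + Y (y(H, Y) = Y*1 + 4 = Y + 4 = 4 + Y)
g = 2*sqrt(15) (g = sqrt((4 + 0) + 56) = sqrt(4 + 56) = sqrt(60) = 2*sqrt(15) ≈ 7.7460)
136*(L + g) = 136*(30 + 2*sqrt(15)) = 4080 + 272*sqrt(15)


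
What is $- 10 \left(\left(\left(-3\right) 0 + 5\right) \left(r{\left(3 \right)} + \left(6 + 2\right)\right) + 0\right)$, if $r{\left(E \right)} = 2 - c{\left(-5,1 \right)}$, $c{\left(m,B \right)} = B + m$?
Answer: $-700$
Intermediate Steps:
$r{\left(E \right)} = 6$ ($r{\left(E \right)} = 2 - \left(1 - 5\right) = 2 - -4 = 2 + 4 = 6$)
$- 10 \left(\left(\left(-3\right) 0 + 5\right) \left(r{\left(3 \right)} + \left(6 + 2\right)\right) + 0\right) = - 10 \left(\left(\left(-3\right) 0 + 5\right) \left(6 + \left(6 + 2\right)\right) + 0\right) = - 10 \left(\left(0 + 5\right) \left(6 + 8\right) + 0\right) = - 10 \left(5 \cdot 14 + 0\right) = - 10 \left(70 + 0\right) = \left(-10\right) 70 = -700$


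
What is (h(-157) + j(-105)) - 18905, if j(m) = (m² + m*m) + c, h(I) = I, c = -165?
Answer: 2823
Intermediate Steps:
j(m) = -165 + 2*m² (j(m) = (m² + m*m) - 165 = (m² + m²) - 165 = 2*m² - 165 = -165 + 2*m²)
(h(-157) + j(-105)) - 18905 = (-157 + (-165 + 2*(-105)²)) - 18905 = (-157 + (-165 + 2*11025)) - 18905 = (-157 + (-165 + 22050)) - 18905 = (-157 + 21885) - 18905 = 21728 - 18905 = 2823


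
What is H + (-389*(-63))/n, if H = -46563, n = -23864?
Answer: -1111203939/23864 ≈ -46564.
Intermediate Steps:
H + (-389*(-63))/n = -46563 - 389*(-63)/(-23864) = -46563 + 24507*(-1/23864) = -46563 - 24507/23864 = -1111203939/23864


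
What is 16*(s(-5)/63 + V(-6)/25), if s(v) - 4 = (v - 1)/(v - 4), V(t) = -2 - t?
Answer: 2528/675 ≈ 3.7452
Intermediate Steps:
s(v) = 4 + (-1 + v)/(-4 + v) (s(v) = 4 + (v - 1)/(v - 4) = 4 + (-1 + v)/(-4 + v))
16*(s(-5)/63 + V(-6)/25) = 16*(((-17 + 5*(-5))/(-4 - 5))/63 + (-2 - 1*(-6))/25) = 16*(((-17 - 25)/(-9))*(1/63) + (-2 + 6)*(1/25)) = 16*(-⅑*(-42)*(1/63) + 4*(1/25)) = 16*((14/3)*(1/63) + 4/25) = 16*(2/27 + 4/25) = 16*(158/675) = 2528/675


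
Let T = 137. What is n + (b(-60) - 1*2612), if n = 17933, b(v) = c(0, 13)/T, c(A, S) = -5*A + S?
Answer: 2098990/137 ≈ 15321.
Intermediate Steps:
c(A, S) = S - 5*A
b(v) = 13/137 (b(v) = (13 - 5*0)/137 = (13 + 0)*(1/137) = 13*(1/137) = 13/137)
n + (b(-60) - 1*2612) = 17933 + (13/137 - 1*2612) = 17933 + (13/137 - 2612) = 17933 - 357831/137 = 2098990/137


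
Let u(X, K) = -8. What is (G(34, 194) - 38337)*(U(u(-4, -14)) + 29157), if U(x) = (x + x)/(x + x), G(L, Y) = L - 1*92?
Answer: -1119521410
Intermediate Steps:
G(L, Y) = -92 + L (G(L, Y) = L - 92 = -92 + L)
U(x) = 1 (U(x) = (2*x)/((2*x)) = (2*x)*(1/(2*x)) = 1)
(G(34, 194) - 38337)*(U(u(-4, -14)) + 29157) = ((-92 + 34) - 38337)*(1 + 29157) = (-58 - 38337)*29158 = -38395*29158 = -1119521410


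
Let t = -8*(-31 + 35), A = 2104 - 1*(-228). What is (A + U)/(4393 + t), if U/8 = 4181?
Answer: 35780/4361 ≈ 8.2045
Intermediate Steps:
U = 33448 (U = 8*4181 = 33448)
A = 2332 (A = 2104 + 228 = 2332)
t = -32 (t = -8*4 = -32)
(A + U)/(4393 + t) = (2332 + 33448)/(4393 - 32) = 35780/4361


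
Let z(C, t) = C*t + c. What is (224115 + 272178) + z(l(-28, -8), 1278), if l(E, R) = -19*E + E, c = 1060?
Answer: 1141465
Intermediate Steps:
l(E, R) = -18*E
z(C, t) = 1060 + C*t (z(C, t) = C*t + 1060 = 1060 + C*t)
(224115 + 272178) + z(l(-28, -8), 1278) = (224115 + 272178) + (1060 - 18*(-28)*1278) = 496293 + (1060 + 504*1278) = 496293 + (1060 + 644112) = 496293 + 645172 = 1141465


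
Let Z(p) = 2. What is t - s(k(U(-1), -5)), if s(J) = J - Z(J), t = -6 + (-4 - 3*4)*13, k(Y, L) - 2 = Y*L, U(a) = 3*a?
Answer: -229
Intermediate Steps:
k(Y, L) = 2 + L*Y (k(Y, L) = 2 + Y*L = 2 + L*Y)
t = -214 (t = -6 + (-4 - 12)*13 = -6 - 16*13 = -6 - 208 = -214)
s(J) = -2 + J (s(J) = J - 1*2 = J - 2 = -2 + J)
t - s(k(U(-1), -5)) = -214 - (-2 + (2 - 15*(-1))) = -214 - (-2 + (2 - 5*(-3))) = -214 - (-2 + (2 + 15)) = -214 - (-2 + 17) = -214 - 1*15 = -214 - 15 = -229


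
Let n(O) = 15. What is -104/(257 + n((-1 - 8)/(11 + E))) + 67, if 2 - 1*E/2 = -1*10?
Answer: 2265/34 ≈ 66.618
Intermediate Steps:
E = 24 (E = 4 - (-2)*10 = 4 - 2*(-10) = 4 + 20 = 24)
-104/(257 + n((-1 - 8)/(11 + E))) + 67 = -104/(257 + 15) + 67 = -104/272 + 67 = -104*1/272 + 67 = -13/34 + 67 = 2265/34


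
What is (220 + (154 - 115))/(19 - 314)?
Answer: -259/295 ≈ -0.87797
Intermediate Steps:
(220 + (154 - 115))/(19 - 314) = (220 + 39)/(-295) = 259*(-1/295) = -259/295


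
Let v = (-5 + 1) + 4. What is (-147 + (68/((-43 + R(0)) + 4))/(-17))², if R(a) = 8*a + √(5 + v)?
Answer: 3099594281/143641 - 111348*√5/143641 ≈ 21577.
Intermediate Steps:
v = 0 (v = -4 + 4 = 0)
R(a) = √5 + 8*a (R(a) = 8*a + √(5 + 0) = 8*a + √5 = √5 + 8*a)
(-147 + (68/((-43 + R(0)) + 4))/(-17))² = (-147 + (68/((-43 + (√5 + 8*0)) + 4))/(-17))² = (-147 + (68/((-43 + (√5 + 0)) + 4))*(-1/17))² = (-147 + (68/((-43 + √5) + 4))*(-1/17))² = (-147 + (68/(-39 + √5))*(-1/17))² = (-147 - 4/(-39 + √5))²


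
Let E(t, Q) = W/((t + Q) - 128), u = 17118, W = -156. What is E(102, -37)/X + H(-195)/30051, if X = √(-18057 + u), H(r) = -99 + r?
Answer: -14/1431 - 52*I*√939/19719 ≈ -0.0097834 - 0.080807*I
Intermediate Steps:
E(t, Q) = -156/(-128 + Q + t) (E(t, Q) = -156/((t + Q) - 128) = -156/((Q + t) - 128) = -156/(-128 + Q + t))
X = I*√939 (X = √(-18057 + 17118) = √(-939) = I*√939 ≈ 30.643*I)
E(102, -37)/X + H(-195)/30051 = (-156/(-128 - 37 + 102))/((I*√939)) + (-99 - 195)/30051 = (-156/(-63))*(-I*√939/939) - 294*1/30051 = (-156*(-1/63))*(-I*√939/939) - 14/1431 = 52*(-I*√939/939)/21 - 14/1431 = -52*I*√939/19719 - 14/1431 = -14/1431 - 52*I*√939/19719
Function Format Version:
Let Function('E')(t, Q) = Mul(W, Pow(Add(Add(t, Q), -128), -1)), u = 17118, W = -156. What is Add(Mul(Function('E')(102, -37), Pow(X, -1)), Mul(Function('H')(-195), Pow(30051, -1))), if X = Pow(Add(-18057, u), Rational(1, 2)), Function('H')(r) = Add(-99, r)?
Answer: Add(Rational(-14, 1431), Mul(Rational(-52, 19719), I, Pow(939, Rational(1, 2)))) ≈ Add(-0.0097834, Mul(-0.080807, I))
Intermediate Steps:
Function('E')(t, Q) = Mul(-156, Pow(Add(-128, Q, t), -1)) (Function('E')(t, Q) = Mul(-156, Pow(Add(Add(t, Q), -128), -1)) = Mul(-156, Pow(Add(Add(Q, t), -128), -1)) = Mul(-156, Pow(Add(-128, Q, t), -1)))
X = Mul(I, Pow(939, Rational(1, 2))) (X = Pow(Add(-18057, 17118), Rational(1, 2)) = Pow(-939, Rational(1, 2)) = Mul(I, Pow(939, Rational(1, 2))) ≈ Mul(30.643, I))
Add(Mul(Function('E')(102, -37), Pow(X, -1)), Mul(Function('H')(-195), Pow(30051, -1))) = Add(Mul(Mul(-156, Pow(Add(-128, -37, 102), -1)), Pow(Mul(I, Pow(939, Rational(1, 2))), -1)), Mul(Add(-99, -195), Pow(30051, -1))) = Add(Mul(Mul(-156, Pow(-63, -1)), Mul(Rational(-1, 939), I, Pow(939, Rational(1, 2)))), Mul(-294, Rational(1, 30051))) = Add(Mul(Mul(-156, Rational(-1, 63)), Mul(Rational(-1, 939), I, Pow(939, Rational(1, 2)))), Rational(-14, 1431)) = Add(Mul(Rational(52, 21), Mul(Rational(-1, 939), I, Pow(939, Rational(1, 2)))), Rational(-14, 1431)) = Add(Mul(Rational(-52, 19719), I, Pow(939, Rational(1, 2))), Rational(-14, 1431)) = Add(Rational(-14, 1431), Mul(Rational(-52, 19719), I, Pow(939, Rational(1, 2))))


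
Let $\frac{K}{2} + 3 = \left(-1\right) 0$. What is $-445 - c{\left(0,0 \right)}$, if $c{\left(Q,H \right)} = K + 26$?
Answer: $-465$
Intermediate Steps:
$K = -6$ ($K = -6 + 2 \left(\left(-1\right) 0\right) = -6 + 2 \cdot 0 = -6 + 0 = -6$)
$c{\left(Q,H \right)} = 20$ ($c{\left(Q,H \right)} = -6 + 26 = 20$)
$-445 - c{\left(0,0 \right)} = -445 - 20 = -465$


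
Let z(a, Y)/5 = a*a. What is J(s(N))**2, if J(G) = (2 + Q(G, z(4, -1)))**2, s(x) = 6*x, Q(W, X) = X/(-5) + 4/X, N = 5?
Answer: 6059221281/160000 ≈ 37870.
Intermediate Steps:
z(a, Y) = 5*a**2 (z(a, Y) = 5*(a*a) = 5*a**2)
Q(W, X) = 4/X - X/5 (Q(W, X) = X*(-1/5) + 4/X = -X/5 + 4/X = 4/X - X/5)
J(G) = 77841/400 (J(G) = (2 + (4/((5*4**2)) - 4**2))**2 = (2 + (4/((5*16)) - 16))**2 = (2 + (4/80 - 1/5*80))**2 = (2 + (4*(1/80) - 16))**2 = (2 + (1/20 - 16))**2 = (2 - 319/20)**2 = (-279/20)**2 = 77841/400)
J(s(N))**2 = (77841/400)**2 = 6059221281/160000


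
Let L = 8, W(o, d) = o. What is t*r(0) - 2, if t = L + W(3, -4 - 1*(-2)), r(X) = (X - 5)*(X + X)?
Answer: -2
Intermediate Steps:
r(X) = 2*X*(-5 + X) (r(X) = (-5 + X)*(2*X) = 2*X*(-5 + X))
t = 11 (t = 8 + 3 = 11)
t*r(0) - 2 = 11*(2*0*(-5 + 0)) - 2 = 11*(2*0*(-5)) - 2 = 11*0 - 2 = 0 - 2 = -2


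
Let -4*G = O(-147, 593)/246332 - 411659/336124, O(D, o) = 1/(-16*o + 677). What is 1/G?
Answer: 364767017073624/111684694887899 ≈ 3.2660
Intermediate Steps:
O(D, o) = 1/(677 - 16*o)
G = 111684694887899/364767017073624 (G = -(-1/(-677 + 16*593)/246332 - 411659/336124)/4 = -(-1/(-677 + 9488)*(1/246332) - 411659*1/336124)/4 = -(-1/8811*(1/246332) - 411659/336124)/4 = -(-1*1/8811*(1/246332) - 411659/336124)/4 = -(-1/8811*1/246332 - 411659/336124)/4 = -(-1/2170431252 - 411659/336124)/4 = -¼*(-111684694887899/91191754268406) = 111684694887899/364767017073624 ≈ 0.30618)
1/G = 1/(111684694887899/364767017073624) = 364767017073624/111684694887899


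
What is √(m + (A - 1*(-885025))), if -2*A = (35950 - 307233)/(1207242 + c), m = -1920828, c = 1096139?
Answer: I*√21982075310938413486/4606762 ≈ 1017.7*I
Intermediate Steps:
A = 271283/4606762 (A = -(35950 - 307233)/(2*(1207242 + 1096139)) = -(-271283)/(2*2303381) = -½*(-271283/2303381) = 271283/4606762 ≈ 0.058888)
√(m + (A - 1*(-885025))) = √(-1920828 + (271283/4606762 - 1*(-885025))) = √(-1920828 + (271283/4606762 + 885025)) = √(-1920828 + 4077099810333/4606762) = √(-4771697628603/4606762) = I*√21982075310938413486/4606762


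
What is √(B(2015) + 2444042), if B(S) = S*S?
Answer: √6504267 ≈ 2550.3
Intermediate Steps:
B(S) = S²
√(B(2015) + 2444042) = √(2015² + 2444042) = √(4060225 + 2444042) = √6504267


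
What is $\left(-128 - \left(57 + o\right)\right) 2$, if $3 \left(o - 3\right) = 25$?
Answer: $- \frac{1178}{3} \approx -392.67$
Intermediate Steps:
$o = \frac{34}{3}$ ($o = 3 + \frac{1}{3} \cdot 25 = 3 + \frac{25}{3} = \frac{34}{3} \approx 11.333$)
$\left(-128 - \left(57 + o\right)\right) 2 = \left(-128 - \frac{205}{3}\right) 2 = \left(- \frac{589}{3}\right) 2 = - \frac{1178}{3}$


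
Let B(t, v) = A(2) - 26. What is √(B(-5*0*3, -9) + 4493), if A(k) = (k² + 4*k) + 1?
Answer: 8*√70 ≈ 66.933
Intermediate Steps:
A(k) = 1 + k² + 4*k
B(t, v) = -13 (B(t, v) = (1 + 2² + 4*2) - 26 = (1 + 4 + 8) - 26 = 13 - 26 = -13)
√(B(-5*0*3, -9) + 4493) = √(-13 + 4493) = √4480 = 8*√70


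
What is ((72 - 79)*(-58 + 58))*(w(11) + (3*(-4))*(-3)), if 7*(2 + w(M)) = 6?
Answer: 0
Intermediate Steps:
w(M) = -8/7 (w(M) = -2 + (⅐)*6 = -2 + 6/7 = -8/7)
((72 - 79)*(-58 + 58))*(w(11) + (3*(-4))*(-3)) = ((72 - 79)*(-58 + 58))*(-8/7 + (3*(-4))*(-3)) = (-7*0)*(-8/7 - 12*(-3)) = 0*(-8/7 + 36) = 0*(244/7) = 0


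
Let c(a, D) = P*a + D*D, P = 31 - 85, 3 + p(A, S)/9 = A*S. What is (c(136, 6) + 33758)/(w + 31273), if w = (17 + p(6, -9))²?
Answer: 26450/277289 ≈ 0.095388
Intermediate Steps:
p(A, S) = -27 + 9*A*S (p(A, S) = -27 + 9*(A*S) = -27 + 9*A*S)
P = -54
c(a, D) = D² - 54*a (c(a, D) = -54*a + D*D = -54*a + D² = D² - 54*a)
w = 246016 (w = (17 + (-27 + 9*6*(-9)))² = (17 + (-27 - 486))² = (17 - 513)² = (-496)² = 246016)
(c(136, 6) + 33758)/(w + 31273) = ((6² - 54*136) + 33758)/(246016 + 31273) = ((36 - 7344) + 33758)/277289 = (-7308 + 33758)*(1/277289) = 26450*(1/277289) = 26450/277289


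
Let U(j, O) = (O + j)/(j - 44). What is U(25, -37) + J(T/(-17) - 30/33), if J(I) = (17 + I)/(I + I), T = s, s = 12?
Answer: -47415/11476 ≈ -4.1317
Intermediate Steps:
T = 12
J(I) = (17 + I)/(2*I) (J(I) = (17 + I)/((2*I)) = (17 + I)*(1/(2*I)) = (17 + I)/(2*I))
U(j, O) = (O + j)/(-44 + j)
U(25, -37) + J(T/(-17) - 30/33) = (-37 + 25)/(-44 + 25) + (17 + (12/(-17) - 30/33))/(2*(12/(-17) - 30/33)) = -12/(-19) + (17 + (12*(-1/17) - 30*1/33))/(2*(12*(-1/17) - 30*1/33)) = -1/19*(-12) + (17 + (-12/17 - 10/11))/(2*(-12/17 - 10/11)) = 12/19 + (17 - 302/187)/(2*(-302/187)) = 12/19 + (½)*(-187/302)*(2877/187) = 12/19 - 2877/604 = -47415/11476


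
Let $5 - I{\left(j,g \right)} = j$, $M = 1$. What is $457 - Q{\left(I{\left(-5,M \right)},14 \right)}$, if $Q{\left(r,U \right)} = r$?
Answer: $447$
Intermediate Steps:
$I{\left(j,g \right)} = 5 - j$
$457 - Q{\left(I{\left(-5,M \right)},14 \right)} = 457 - \left(5 - -5\right) = 457 - \left(5 + 5\right) = 457 - 10 = 447$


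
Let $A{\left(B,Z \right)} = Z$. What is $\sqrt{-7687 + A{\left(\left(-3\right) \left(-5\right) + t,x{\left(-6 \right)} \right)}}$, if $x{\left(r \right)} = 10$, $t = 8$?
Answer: $3 i \sqrt{853} \approx 87.619 i$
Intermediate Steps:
$\sqrt{-7687 + A{\left(\left(-3\right) \left(-5\right) + t,x{\left(-6 \right)} \right)}} = \sqrt{-7687 + 10} = \sqrt{-7677} = 3 i \sqrt{853}$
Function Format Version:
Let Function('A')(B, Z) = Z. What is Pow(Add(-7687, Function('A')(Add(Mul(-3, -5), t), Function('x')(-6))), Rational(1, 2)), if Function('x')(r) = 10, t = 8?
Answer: Mul(3, I, Pow(853, Rational(1, 2))) ≈ Mul(87.619, I)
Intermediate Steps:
Pow(Add(-7687, Function('A')(Add(Mul(-3, -5), t), Function('x')(-6))), Rational(1, 2)) = Pow(Add(-7687, 10), Rational(1, 2)) = Pow(-7677, Rational(1, 2)) = Mul(3, I, Pow(853, Rational(1, 2)))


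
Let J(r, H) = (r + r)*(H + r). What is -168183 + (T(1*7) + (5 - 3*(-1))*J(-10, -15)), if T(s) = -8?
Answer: -164191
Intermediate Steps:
J(r, H) = 2*r*(H + r) (J(r, H) = (2*r)*(H + r) = 2*r*(H + r))
-168183 + (T(1*7) + (5 - 3*(-1))*J(-10, -15)) = -168183 + (-8 + (5 - 3*(-1))*(2*(-10)*(-15 - 10))) = -168183 + (-8 + (5 + 3)*(2*(-10)*(-25))) = -168183 + (-8 + 8*500) = -168183 + (-8 + 4000) = -168183 + 3992 = -164191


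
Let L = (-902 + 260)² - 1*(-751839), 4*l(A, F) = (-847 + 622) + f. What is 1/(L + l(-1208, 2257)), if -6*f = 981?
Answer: 8/9311247 ≈ 8.5918e-7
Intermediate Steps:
f = -327/2 (f = -⅙*981 = -327/2 ≈ -163.50)
l(A, F) = -777/8 (l(A, F) = ((-847 + 622) - 327/2)/4 = (-225 - 327/2)/4 = (¼)*(-777/2) = -777/8)
L = 1164003 (L = (-642)² + 751839 = 412164 + 751839 = 1164003)
1/(L + l(-1208, 2257)) = 1/(1164003 - 777/8) = 1/(9311247/8) = 8/9311247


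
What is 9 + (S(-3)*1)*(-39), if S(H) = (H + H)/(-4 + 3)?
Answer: -225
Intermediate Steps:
S(H) = -2*H (S(H) = (2*H)/(-1) = (2*H)*(-1) = -2*H)
9 + (S(-3)*1)*(-39) = 9 + (-2*(-3)*1)*(-39) = 9 + (6*1)*(-39) = 9 + 6*(-39) = 9 - 234 = -225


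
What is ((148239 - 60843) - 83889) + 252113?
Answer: 255620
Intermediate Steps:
((148239 - 60843) - 83889) + 252113 = (87396 - 83889) + 252113 = 3507 + 252113 = 255620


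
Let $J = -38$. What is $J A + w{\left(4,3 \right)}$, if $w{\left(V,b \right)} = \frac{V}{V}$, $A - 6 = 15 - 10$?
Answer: $-417$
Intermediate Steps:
$A = 11$ ($A = 6 + \left(15 - 10\right) = 6 + 5 = 11$)
$w{\left(V,b \right)} = 1$
$J A + w{\left(4,3 \right)} = \left(-38\right) 11 + 1 = -418 + 1 = -417$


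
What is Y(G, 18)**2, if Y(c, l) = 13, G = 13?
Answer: 169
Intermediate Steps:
Y(G, 18)**2 = 13**2 = 169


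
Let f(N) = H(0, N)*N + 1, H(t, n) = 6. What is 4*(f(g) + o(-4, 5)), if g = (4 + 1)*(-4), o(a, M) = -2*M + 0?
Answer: -516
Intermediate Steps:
o(a, M) = -2*M
g = -20 (g = 5*(-4) = -20)
f(N) = 1 + 6*N (f(N) = 6*N + 1 = 1 + 6*N)
4*(f(g) + o(-4, 5)) = 4*((1 + 6*(-20)) - 2*5) = 4*((1 - 120) - 10) = 4*(-119 - 10) = 4*(-129) = -516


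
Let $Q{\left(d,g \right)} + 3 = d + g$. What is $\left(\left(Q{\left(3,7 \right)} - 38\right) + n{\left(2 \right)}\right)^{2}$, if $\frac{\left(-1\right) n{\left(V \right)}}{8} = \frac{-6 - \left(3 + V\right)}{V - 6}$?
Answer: $2809$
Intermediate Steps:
$Q{\left(d,g \right)} = -3 + d + g$ ($Q{\left(d,g \right)} = -3 + \left(d + g\right) = -3 + d + g$)
$n{\left(V \right)} = - \frac{8 \left(-9 - V\right)}{-6 + V}$ ($n{\left(V \right)} = - 8 \frac{-6 - \left(3 + V\right)}{V - 6} = - 8 \frac{-9 - V}{-6 + V} = - \frac{8 \left(-9 - V\right)}{-6 + V}$)
$\left(\left(Q{\left(3,7 \right)} - 38\right) + n{\left(2 \right)}\right)^{2} = \left(\left(\left(-3 + 3 + 7\right) - 38\right) + \frac{8 \left(9 + 2\right)}{-6 + 2}\right)^{2} = \left(\left(7 - 38\right) + 8 \frac{1}{-4} \cdot 11\right)^{2} = \left(-31 + 8 \left(- \frac{1}{4}\right) 11\right)^{2} = \left(-31 - 22\right)^{2} = \left(-53\right)^{2} = 2809$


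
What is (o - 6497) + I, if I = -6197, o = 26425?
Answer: 13731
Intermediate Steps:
(o - 6497) + I = (26425 - 6497) - 6197 = 19928 - 6197 = 13731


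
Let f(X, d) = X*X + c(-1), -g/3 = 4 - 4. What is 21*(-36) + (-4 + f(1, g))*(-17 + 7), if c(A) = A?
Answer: -716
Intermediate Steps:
g = 0 (g = -3*(4 - 4) = -3*0 = 0)
f(X, d) = -1 + X² (f(X, d) = X*X - 1 = X² - 1 = -1 + X²)
21*(-36) + (-4 + f(1, g))*(-17 + 7) = 21*(-36) + (-4 + (-1 + 1²))*(-17 + 7) = -756 + (-4 + (-1 + 1))*(-10) = -756 + (-4 + 0)*(-10) = -756 - 4*(-10) = -756 + 40 = -716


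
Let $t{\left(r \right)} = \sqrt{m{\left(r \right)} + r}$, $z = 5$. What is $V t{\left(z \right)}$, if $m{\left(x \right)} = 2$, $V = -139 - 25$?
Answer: $- 164 \sqrt{7} \approx -433.9$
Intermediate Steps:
$V = -164$
$t{\left(r \right)} = \sqrt{2 + r}$
$V t{\left(z \right)} = - 164 \sqrt{2 + 5} = - 164 \sqrt{7}$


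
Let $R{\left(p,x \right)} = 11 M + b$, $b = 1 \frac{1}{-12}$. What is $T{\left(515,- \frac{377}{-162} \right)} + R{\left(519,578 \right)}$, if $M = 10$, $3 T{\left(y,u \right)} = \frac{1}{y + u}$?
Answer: $\frac{110542081}{1005684} \approx 109.92$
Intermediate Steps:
$T{\left(y,u \right)} = \frac{1}{3 \left(u + y\right)}$ ($T{\left(y,u \right)} = \frac{1}{3 \left(y + u\right)} = \frac{1}{3 \left(u + y\right)}$)
$b = - \frac{1}{12}$ ($b = 1 \left(- \frac{1}{12}\right) = - \frac{1}{12} \approx -0.083333$)
$R{\left(p,x \right)} = \frac{1319}{12}$ ($R{\left(p,x \right)} = 11 \cdot 10 - \frac{1}{12} = 110 - \frac{1}{12} = \frac{1319}{12}$)
$T{\left(515,- \frac{377}{-162} \right)} + R{\left(519,578 \right)} = \frac{1}{3 \left(- \frac{377}{-162} + 515\right)} + \frac{1319}{12} = \frac{1}{3 \left(\left(-377\right) \left(- \frac{1}{162}\right) + 515\right)} + \frac{1319}{12} = \frac{1}{3 \left(\frac{377}{162} + 515\right)} + \frac{1319}{12} = \frac{1}{3 \cdot \frac{83807}{162}} + \frac{1319}{12} = \frac{1}{3} \cdot \frac{162}{83807} + \frac{1319}{12} = \frac{54}{83807} + \frac{1319}{12} = \frac{110542081}{1005684}$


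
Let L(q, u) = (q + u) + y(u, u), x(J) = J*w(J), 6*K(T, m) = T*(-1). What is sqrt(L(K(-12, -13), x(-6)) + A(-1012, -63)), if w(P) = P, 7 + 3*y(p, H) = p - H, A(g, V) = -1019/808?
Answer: sqrt(50539794)/1212 ≈ 5.8656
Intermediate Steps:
A(g, V) = -1019/808 (A(g, V) = -1019*1/808 = -1019/808)
K(T, m) = -T/6 (K(T, m) = (T*(-1))/6 = (-T)/6 = -T/6)
y(p, H) = -7/3 - H/3 + p/3 (y(p, H) = -7/3 + (p - H)/3 = -7/3 + (-H/3 + p/3) = -7/3 - H/3 + p/3)
x(J) = J**2 (x(J) = J*J = J**2)
L(q, u) = -7/3 + q + u (L(q, u) = (q + u) + (-7/3 - u/3 + u/3) = (q + u) - 7/3 = -7/3 + q + u)
sqrt(L(K(-12, -13), x(-6)) + A(-1012, -63)) = sqrt((-7/3 - 1/6*(-12) + (-6)**2) - 1019/808) = sqrt((-7/3 + 2 + 36) - 1019/808) = sqrt(107/3 - 1019/808) = sqrt(83399/2424) = sqrt(50539794)/1212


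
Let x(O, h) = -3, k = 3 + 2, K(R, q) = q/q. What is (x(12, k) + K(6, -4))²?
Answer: 4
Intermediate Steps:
K(R, q) = 1
k = 5
(x(12, k) + K(6, -4))² = (-3 + 1)² = (-2)² = 4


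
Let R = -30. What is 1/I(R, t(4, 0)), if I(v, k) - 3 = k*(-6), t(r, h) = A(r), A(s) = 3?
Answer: -1/15 ≈ -0.066667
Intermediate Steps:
t(r, h) = 3
I(v, k) = 3 - 6*k (I(v, k) = 3 + k*(-6) = 3 - 6*k)
1/I(R, t(4, 0)) = 1/(3 - 6*3) = 1/(3 - 18) = 1/(-15) = -1/15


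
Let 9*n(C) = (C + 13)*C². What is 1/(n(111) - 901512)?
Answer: -1/731756 ≈ -1.3666e-6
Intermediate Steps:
n(C) = C²*(13 + C)/9 (n(C) = ((C + 13)*C²)/9 = ((13 + C)*C²)/9 = (C²*(13 + C))/9 = C²*(13 + C)/9)
1/(n(111) - 901512) = 1/((⅑)*111²*(13 + 111) - 901512) = 1/((⅑)*12321*124 - 901512) = 1/(169756 - 901512) = 1/(-731756) = -1/731756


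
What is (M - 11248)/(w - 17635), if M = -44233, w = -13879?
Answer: 55481/31514 ≈ 1.7605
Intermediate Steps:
(M - 11248)/(w - 17635) = (-44233 - 11248)/(-13879 - 17635) = -55481/(-31514) = -55481*(-1/31514) = 55481/31514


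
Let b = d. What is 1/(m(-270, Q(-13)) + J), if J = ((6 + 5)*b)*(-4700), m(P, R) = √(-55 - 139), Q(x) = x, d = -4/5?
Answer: 20680/855324897 - I*√194/1710649794 ≈ 2.4178e-5 - 8.1422e-9*I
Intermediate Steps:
d = -⅘ (d = -4*⅕ = -⅘ ≈ -0.80000)
b = -⅘ ≈ -0.80000
m(P, R) = I*√194 (m(P, R) = √(-194) = I*√194)
J = 41360 (J = ((6 + 5)*(-⅘))*(-4700) = (11*(-⅘))*(-4700) = -44/5*(-4700) = 41360)
1/(m(-270, Q(-13)) + J) = 1/(I*√194 + 41360) = 1/(41360 + I*√194)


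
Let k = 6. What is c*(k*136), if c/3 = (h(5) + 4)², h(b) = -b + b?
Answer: 39168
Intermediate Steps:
h(b) = 0
c = 48 (c = 3*(0 + 4)² = 3*4² = 3*16 = 48)
c*(k*136) = 48*(6*136) = 48*816 = 39168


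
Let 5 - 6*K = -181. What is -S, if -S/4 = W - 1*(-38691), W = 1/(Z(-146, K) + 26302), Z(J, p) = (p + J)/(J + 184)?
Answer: 154665105956/999361 ≈ 1.5476e+5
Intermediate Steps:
K = 31 (K = 5/6 - 1/6*(-181) = 5/6 + 181/6 = 31)
Z(J, p) = (J + p)/(184 + J)
W = 38/999361 (W = 1/((-146 + 31)/(184 - 146) + 26302) = 1/(-115/38 + 26302) = 1/(999361/38) = 38/999361 ≈ 3.8024e-5)
S = -154665105956/999361 (S = -4*(38/999361 - 1*(-38691)) = -4*(38/999361 + 38691) = -4*38666276489/999361 = -154665105956/999361 ≈ -1.5476e+5)
-S = -1*(-154665105956/999361) = 154665105956/999361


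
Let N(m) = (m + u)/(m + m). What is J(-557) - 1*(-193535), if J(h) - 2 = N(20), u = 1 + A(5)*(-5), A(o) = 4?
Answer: 7741481/40 ≈ 1.9354e+5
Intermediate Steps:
u = -19 (u = 1 + 4*(-5) = 1 - 20 = -19)
N(m) = (-19 + m)/(2*m) (N(m) = (m - 19)/(m + m) = (-19 + m)/((2*m)) = (-19 + m)*(1/(2*m)) = (-19 + m)/(2*m))
J(h) = 81/40 (J(h) = 2 + (½)*(-19 + 20)/20 = 2 + (½)*(1/20)*1 = 2 + 1/40 = 81/40)
J(-557) - 1*(-193535) = 81/40 - 1*(-193535) = 81/40 + 193535 = 7741481/40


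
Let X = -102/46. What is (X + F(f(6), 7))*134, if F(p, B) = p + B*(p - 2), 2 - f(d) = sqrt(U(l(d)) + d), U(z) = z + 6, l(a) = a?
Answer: -670/23 - 3216*sqrt(2) ≈ -4577.2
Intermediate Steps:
X = -51/23 (X = -102*1/46 = -51/23 ≈ -2.2174)
U(z) = 6 + z
f(d) = 2 - sqrt(6 + 2*d) (f(d) = 2 - sqrt((6 + d) + d) = 2 - sqrt(6 + 2*d))
F(p, B) = p + B*(-2 + p)
(X + F(f(6), 7))*134 = (-51/23 + ((2 - sqrt(6 + 2*6)) - 2*7 + 7*(2 - sqrt(6 + 2*6))))*134 = (-51/23 + ((2 - sqrt(6 + 12)) - 14 + 7*(2 - sqrt(6 + 12))))*134 = (-51/23 + ((2 - sqrt(18)) - 14 + 7*(2 - sqrt(18))))*134 = (-51/23 + ((2 - 3*sqrt(2)) - 14 + 7*(2 - 3*sqrt(2))))*134 = (-51/23 + ((2 - 3*sqrt(2)) - 14 + (14 - 21*sqrt(2))))*134 = (-51/23 + (2 - 24*sqrt(2)))*134 = (-5/23 - 24*sqrt(2))*134 = -670/23 - 3216*sqrt(2)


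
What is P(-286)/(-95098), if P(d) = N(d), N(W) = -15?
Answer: 15/95098 ≈ 0.00015773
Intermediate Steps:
P(d) = -15
P(-286)/(-95098) = -15/(-95098) = -15*(-1/95098) = 15/95098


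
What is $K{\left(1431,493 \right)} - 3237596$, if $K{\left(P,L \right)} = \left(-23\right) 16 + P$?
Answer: $-3236533$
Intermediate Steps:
$K{\left(P,L \right)} = -368 + P$
$K{\left(1431,493 \right)} - 3237596 = \left(-368 + 1431\right) - 3237596 = 1063 - 3237596 = -3236533$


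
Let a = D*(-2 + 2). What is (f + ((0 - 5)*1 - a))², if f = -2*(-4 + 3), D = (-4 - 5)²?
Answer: 9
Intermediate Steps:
D = 81 (D = (-9)² = 81)
f = 2 (f = -2*(-1) = 2)
a = 0 (a = 81*(-2 + 2) = 81*0 = 0)
(f + ((0 - 5)*1 - a))² = (2 + ((0 - 5)*1 - 1*0))² = (2 + (-5*1 + 0))² = (2 + (-5 + 0))² = (2 - 5)² = (-3)² = 9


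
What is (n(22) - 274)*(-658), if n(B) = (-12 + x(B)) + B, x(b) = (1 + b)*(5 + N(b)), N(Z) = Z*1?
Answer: -234906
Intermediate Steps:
N(Z) = Z
x(b) = (1 + b)*(5 + b)
n(B) = -7 + B² + 7*B (n(B) = (-12 + (5 + B² + 6*B)) + B = (-7 + B² + 6*B) + B = -7 + B² + 7*B)
(n(22) - 274)*(-658) = ((-7 + 22² + 7*22) - 274)*(-658) = ((-7 + 484 + 154) - 274)*(-658) = (631 - 274)*(-658) = 357*(-658) = -234906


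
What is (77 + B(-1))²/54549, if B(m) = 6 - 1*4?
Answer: 6241/54549 ≈ 0.11441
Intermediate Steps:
B(m) = 2 (B(m) = 6 - 4 = 2)
(77 + B(-1))²/54549 = (77 + 2)²/54549 = 79²*(1/54549) = 6241*(1/54549) = 6241/54549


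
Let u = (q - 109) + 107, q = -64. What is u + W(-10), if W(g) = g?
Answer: -76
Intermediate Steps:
u = -66 (u = (-64 - 109) + 107 = -173 + 107 = -66)
u + W(-10) = -66 - 10 = -76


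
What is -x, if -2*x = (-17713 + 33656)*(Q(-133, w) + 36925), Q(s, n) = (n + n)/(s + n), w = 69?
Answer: 18837148733/64 ≈ 2.9433e+8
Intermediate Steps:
Q(s, n) = 2*n/(n + s) (Q(s, n) = (2*n)/(n + s) = 2*n/(n + s))
x = -18837148733/64 (x = -(-17713 + 33656)*(2*69/(69 - 133) + 36925)/2 = -15943*(2*69/(-64) + 36925)/2 = -15943*(2*69*(-1/64) + 36925)/2 = -15943*(-69/32 + 36925)/2 = -15943*1181531/(2*32) = -½*18837148733/32 = -18837148733/64 ≈ -2.9433e+8)
-x = -1*(-18837148733/64) = 18837148733/64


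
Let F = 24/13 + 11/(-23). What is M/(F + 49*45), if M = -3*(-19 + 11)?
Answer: 897/82463 ≈ 0.010878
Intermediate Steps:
F = 409/299 (F = 24*(1/13) + 11*(-1/23) = 24/13 - 11/23 = 409/299 ≈ 1.3679)
M = 24 (M = -3*(-8) = 24)
M/(F + 49*45) = 24/(409/299 + 49*45) = 24/(409/299 + 2205) = 24/(659704/299) = 24*(299/659704) = 897/82463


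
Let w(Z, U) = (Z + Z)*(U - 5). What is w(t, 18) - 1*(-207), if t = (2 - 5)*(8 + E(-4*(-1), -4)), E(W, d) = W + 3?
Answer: -963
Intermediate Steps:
E(W, d) = 3 + W
t = -45 (t = (2 - 5)*(8 + (3 - 4*(-1))) = -3*(8 + (3 + 4)) = -3*(8 + 7) = -3*15 = -45)
w(Z, U) = 2*Z*(-5 + U) (w(Z, U) = (2*Z)*(-5 + U) = 2*Z*(-5 + U))
w(t, 18) - 1*(-207) = 2*(-45)*(-5 + 18) - 1*(-207) = 2*(-45)*13 + 207 = -1170 + 207 = -963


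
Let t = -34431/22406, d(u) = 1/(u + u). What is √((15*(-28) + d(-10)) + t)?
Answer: I*√5291216838695/112030 ≈ 20.533*I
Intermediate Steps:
d(u) = 1/(2*u)
t = -34431/22406 (t = -34431*1/22406 = -34431/22406 ≈ -1.5367)
√((15*(-28) + d(-10)) + t) = √((15*(-28) + (½)/(-10)) - 34431/22406) = √((-420 + (½)*(-⅒)) - 34431/22406) = √((-420 - 1/20) - 34431/22406) = √(-8401/20 - 34431/22406) = √(-94460713/224060) = I*√5291216838695/112030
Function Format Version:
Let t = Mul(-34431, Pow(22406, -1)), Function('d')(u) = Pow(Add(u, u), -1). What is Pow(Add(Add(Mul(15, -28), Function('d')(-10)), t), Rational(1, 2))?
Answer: Mul(Rational(1, 112030), I, Pow(5291216838695, Rational(1, 2))) ≈ Mul(20.533, I)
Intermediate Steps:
Function('d')(u) = Mul(Rational(1, 2), Pow(u, -1)) (Function('d')(u) = Pow(Mul(2, u), -1) = Mul(Rational(1, 2), Pow(u, -1)))
t = Rational(-34431, 22406) (t = Mul(-34431, Rational(1, 22406)) = Rational(-34431, 22406) ≈ -1.5367)
Pow(Add(Add(Mul(15, -28), Function('d')(-10)), t), Rational(1, 2)) = Pow(Add(Add(Mul(15, -28), Mul(Rational(1, 2), Pow(-10, -1))), Rational(-34431, 22406)), Rational(1, 2)) = Pow(Add(Add(-420, Mul(Rational(1, 2), Rational(-1, 10))), Rational(-34431, 22406)), Rational(1, 2)) = Pow(Add(Add(-420, Rational(-1, 20)), Rational(-34431, 22406)), Rational(1, 2)) = Pow(Add(Rational(-8401, 20), Rational(-34431, 22406)), Rational(1, 2)) = Pow(Rational(-94460713, 224060), Rational(1, 2)) = Mul(Rational(1, 112030), I, Pow(5291216838695, Rational(1, 2)))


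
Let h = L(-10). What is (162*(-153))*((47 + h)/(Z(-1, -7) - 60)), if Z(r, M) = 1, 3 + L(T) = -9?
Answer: 867510/59 ≈ 14704.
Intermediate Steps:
L(T) = -12 (L(T) = -3 - 9 = -12)
h = -12
(162*(-153))*((47 + h)/(Z(-1, -7) - 60)) = (162*(-153))*((47 - 12)/(1 - 60)) = -867510/(-59) = -867510*(-1)/59 = -24786*(-35/59) = 867510/59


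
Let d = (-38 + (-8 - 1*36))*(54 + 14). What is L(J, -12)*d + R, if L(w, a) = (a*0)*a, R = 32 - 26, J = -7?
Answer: 6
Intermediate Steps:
R = 6
L(w, a) = 0 (L(w, a) = 0*a = 0)
d = -5576 (d = (-38 + (-8 - 36))*68 = (-38 - 44)*68 = -82*68 = -5576)
L(J, -12)*d + R = 0*(-5576) + 6 = 0 + 6 = 6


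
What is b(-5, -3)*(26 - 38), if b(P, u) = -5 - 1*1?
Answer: 72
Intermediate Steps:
b(P, u) = -6 (b(P, u) = -5 - 1 = -6)
b(-5, -3)*(26 - 38) = -6*(26 - 38) = -6*(-12) = 72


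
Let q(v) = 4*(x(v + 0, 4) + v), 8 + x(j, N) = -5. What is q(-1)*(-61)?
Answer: 3416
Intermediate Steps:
x(j, N) = -13 (x(j, N) = -8 - 5 = -13)
q(v) = -52 + 4*v (q(v) = 4*(-13 + v) = -52 + 4*v)
q(-1)*(-61) = (-52 + 4*(-1))*(-61) = (-52 - 4)*(-61) = -56*(-61) = 3416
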